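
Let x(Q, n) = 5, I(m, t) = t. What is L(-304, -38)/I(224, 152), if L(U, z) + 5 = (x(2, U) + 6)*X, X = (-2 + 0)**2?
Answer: 39/152 ≈ 0.25658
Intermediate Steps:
X = 4 (X = (-2)**2 = 4)
L(U, z) = 39 (L(U, z) = -5 + (5 + 6)*4 = -5 + 11*4 = -5 + 44 = 39)
L(-304, -38)/I(224, 152) = 39/152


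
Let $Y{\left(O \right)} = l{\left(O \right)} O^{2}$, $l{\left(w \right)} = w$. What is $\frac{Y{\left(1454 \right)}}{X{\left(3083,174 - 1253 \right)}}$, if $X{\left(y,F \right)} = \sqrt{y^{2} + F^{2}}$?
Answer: $\frac{1536962332 \sqrt{10669130}}{5334565} \approx 9.4109 \cdot 10^{5}$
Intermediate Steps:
$Y{\left(O \right)} = O^{3}$ ($Y{\left(O \right)} = O O^{2} = O^{3}$)
$X{\left(y,F \right)} = \sqrt{F^{2} + y^{2}}$
$\frac{Y{\left(1454 \right)}}{X{\left(3083,174 - 1253 \right)}} = \frac{1454^{3}}{\sqrt{\left(174 - 1253\right)^{2} + 3083^{2}}} = \frac{3073924664}{\sqrt{\left(-1079\right)^{2} + 9504889}} = \frac{3073924664}{\sqrt{1164241 + 9504889}} = \frac{3073924664}{\sqrt{10669130}} = 3073924664 \frac{\sqrt{10669130}}{10669130} = \frac{1536962332 \sqrt{10669130}}{5334565}$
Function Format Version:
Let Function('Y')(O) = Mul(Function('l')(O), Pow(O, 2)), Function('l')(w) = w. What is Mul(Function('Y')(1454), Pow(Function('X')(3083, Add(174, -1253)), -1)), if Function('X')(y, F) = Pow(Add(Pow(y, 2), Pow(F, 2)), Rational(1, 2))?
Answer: Mul(Rational(1536962332, 5334565), Pow(10669130, Rational(1, 2))) ≈ 9.4109e+5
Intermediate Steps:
Function('Y')(O) = Pow(O, 3) (Function('Y')(O) = Mul(O, Pow(O, 2)) = Pow(O, 3))
Function('X')(y, F) = Pow(Add(Pow(F, 2), Pow(y, 2)), Rational(1, 2))
Mul(Function('Y')(1454), Pow(Function('X')(3083, Add(174, -1253)), -1)) = Mul(Pow(1454, 3), Pow(Pow(Add(Pow(Add(174, -1253), 2), Pow(3083, 2)), Rational(1, 2)), -1)) = Mul(3073924664, Pow(Pow(Add(Pow(-1079, 2), 9504889), Rational(1, 2)), -1)) = Mul(3073924664, Pow(Pow(Add(1164241, 9504889), Rational(1, 2)), -1)) = Mul(3073924664, Pow(Pow(10669130, Rational(1, 2)), -1)) = Mul(3073924664, Mul(Rational(1, 10669130), Pow(10669130, Rational(1, 2)))) = Mul(Rational(1536962332, 5334565), Pow(10669130, Rational(1, 2)))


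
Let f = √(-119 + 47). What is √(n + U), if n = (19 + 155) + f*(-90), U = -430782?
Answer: 2*√(-107652 - 135*I*√2) ≈ 0.58189 - 656.21*I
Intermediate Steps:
f = 6*I*√2 (f = √(-72) = 6*I*√2 ≈ 8.4853*I)
n = 174 - 540*I*√2 (n = (19 + 155) + (6*I*√2)*(-90) = 174 - 540*I*√2 ≈ 174.0 - 763.68*I)
√(n + U) = √((174 - 540*I*√2) - 430782) = √(-430608 - 540*I*√2)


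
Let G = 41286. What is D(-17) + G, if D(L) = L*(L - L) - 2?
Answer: 41284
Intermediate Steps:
D(L) = -2 (D(L) = L*0 - 2 = 0 - 2 = -2)
D(-17) + G = -2 + 41286 = 41284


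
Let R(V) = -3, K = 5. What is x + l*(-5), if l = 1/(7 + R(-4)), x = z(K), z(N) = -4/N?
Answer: -41/20 ≈ -2.0500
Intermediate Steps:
x = -⅘ (x = -4/5 = -4*⅕ = -⅘ ≈ -0.80000)
l = ¼ (l = 1/(7 - 3) = 1/4 = ¼ ≈ 0.25000)
x + l*(-5) = -⅘ + (¼)*(-5) = -⅘ - 5/4 = -41/20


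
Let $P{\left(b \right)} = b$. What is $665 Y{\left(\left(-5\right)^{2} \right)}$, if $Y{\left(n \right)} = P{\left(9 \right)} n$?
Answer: $149625$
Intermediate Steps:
$Y{\left(n \right)} = 9 n$
$665 Y{\left(\left(-5\right)^{2} \right)} = 665 \cdot 9 \left(-5\right)^{2} = 665 \cdot 9 \cdot 25 = 665 \cdot 225 = 149625$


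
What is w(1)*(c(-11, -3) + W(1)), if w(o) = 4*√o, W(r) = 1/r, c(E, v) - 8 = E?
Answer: -8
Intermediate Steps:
c(E, v) = 8 + E
w(1)*(c(-11, -3) + W(1)) = (4*√1)*((8 - 11) + 1/1) = (4*1)*(-3 + 1) = 4*(-2) = -8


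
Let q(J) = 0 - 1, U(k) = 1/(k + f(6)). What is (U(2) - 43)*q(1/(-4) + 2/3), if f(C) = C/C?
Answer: 128/3 ≈ 42.667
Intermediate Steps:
f(C) = 1
U(k) = 1/(1 + k) (U(k) = 1/(k + 1) = 1/(1 + k))
q(J) = -1
(U(2) - 43)*q(1/(-4) + 2/3) = (1/(1 + 2) - 43)*(-1) = (1/3 - 43)*(-1) = (⅓ - 43)*(-1) = -128/3*(-1) = 128/3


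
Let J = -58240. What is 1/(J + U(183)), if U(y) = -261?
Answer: -1/58501 ≈ -1.7094e-5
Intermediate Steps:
1/(J + U(183)) = 1/(-58240 - 261) = 1/(-58501) = -1/58501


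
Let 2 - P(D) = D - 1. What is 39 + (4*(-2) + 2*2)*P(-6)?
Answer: 3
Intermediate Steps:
P(D) = 3 - D (P(D) = 2 - (D - 1) = 2 - (-1 + D) = 2 + (1 - D) = 3 - D)
39 + (4*(-2) + 2*2)*P(-6) = 39 + (4*(-2) + 2*2)*(3 - 1*(-6)) = 39 + (-8 + 4)*(3 + 6) = 39 - 4*9 = 39 - 36 = 3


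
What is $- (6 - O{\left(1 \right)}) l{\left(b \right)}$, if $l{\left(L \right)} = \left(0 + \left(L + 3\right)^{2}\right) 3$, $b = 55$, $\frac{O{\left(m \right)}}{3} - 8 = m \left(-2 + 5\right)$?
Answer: $272484$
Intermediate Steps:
$O{\left(m \right)} = 24 + 9 m$ ($O{\left(m \right)} = 24 + 3 m \left(-2 + 5\right) = 24 + 3 m 3 = 24 + 3 \cdot 3 m = 24 + 9 m$)
$l{\left(L \right)} = 3 \left(3 + L\right)^{2}$ ($l{\left(L \right)} = \left(0 + \left(3 + L\right)^{2}\right) 3 = \left(3 + L\right)^{2} \cdot 3 = 3 \left(3 + L\right)^{2}$)
$- (6 - O{\left(1 \right)}) l{\left(b \right)} = - (6 - \left(24 + 9 \cdot 1\right)) 3 \left(3 + 55\right)^{2} = - (6 - \left(24 + 9\right)) 3 \cdot 58^{2} = - (6 - 33) 3 \cdot 3364 = - (6 - 33) 10092 = \left(-1\right) \left(-27\right) 10092 = 27 \cdot 10092 = 272484$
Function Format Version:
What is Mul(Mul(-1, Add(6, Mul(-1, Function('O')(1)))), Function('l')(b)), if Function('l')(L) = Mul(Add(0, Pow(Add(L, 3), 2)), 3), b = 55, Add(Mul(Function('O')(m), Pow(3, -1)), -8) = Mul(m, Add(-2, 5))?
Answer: 272484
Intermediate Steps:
Function('O')(m) = Add(24, Mul(9, m)) (Function('O')(m) = Add(24, Mul(3, Mul(m, Add(-2, 5)))) = Add(24, Mul(3, Mul(m, 3))) = Add(24, Mul(3, Mul(3, m))) = Add(24, Mul(9, m)))
Function('l')(L) = Mul(3, Pow(Add(3, L), 2)) (Function('l')(L) = Mul(Add(0, Pow(Add(3, L), 2)), 3) = Mul(Pow(Add(3, L), 2), 3) = Mul(3, Pow(Add(3, L), 2)))
Mul(Mul(-1, Add(6, Mul(-1, Function('O')(1)))), Function('l')(b)) = Mul(Mul(-1, Add(6, Mul(-1, Add(24, Mul(9, 1))))), Mul(3, Pow(Add(3, 55), 2))) = Mul(Mul(-1, Add(6, Mul(-1, Add(24, 9)))), Mul(3, Pow(58, 2))) = Mul(Mul(-1, Add(6, Mul(-1, 33))), Mul(3, 3364)) = Mul(Mul(-1, Add(6, -33)), 10092) = Mul(Mul(-1, -27), 10092) = Mul(27, 10092) = 272484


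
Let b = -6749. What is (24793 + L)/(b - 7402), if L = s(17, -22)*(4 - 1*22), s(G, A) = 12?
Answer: -24577/14151 ≈ -1.7368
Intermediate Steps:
L = -216 (L = 12*(4 - 1*22) = 12*(4 - 22) = 12*(-18) = -216)
(24793 + L)/(b - 7402) = (24793 - 216)/(-6749 - 7402) = 24577/(-14151) = 24577*(-1/14151) = -24577/14151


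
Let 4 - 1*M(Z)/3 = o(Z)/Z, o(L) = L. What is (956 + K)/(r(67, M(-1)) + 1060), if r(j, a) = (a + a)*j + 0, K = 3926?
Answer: 2441/1133 ≈ 2.1545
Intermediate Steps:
M(Z) = 9 (M(Z) = 12 - 3*Z/Z = 12 - 3*1 = 12 - 3 = 9)
r(j, a) = 2*a*j (r(j, a) = (2*a)*j + 0 = 2*a*j + 0 = 2*a*j)
(956 + K)/(r(67, M(-1)) + 1060) = (956 + 3926)/(2*9*67 + 1060) = 4882/(1206 + 1060) = 4882/2266 = 4882*(1/2266) = 2441/1133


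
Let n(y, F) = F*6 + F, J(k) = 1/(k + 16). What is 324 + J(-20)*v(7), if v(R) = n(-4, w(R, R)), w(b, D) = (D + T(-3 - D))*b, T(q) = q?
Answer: 1443/4 ≈ 360.75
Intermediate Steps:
J(k) = 1/(16 + k)
w(b, D) = -3*b (w(b, D) = (D + (-3 - D))*b = -3*b)
n(y, F) = 7*F (n(y, F) = 6*F + F = 7*F)
v(R) = -21*R (v(R) = 7*(-3*R) = -21*R)
324 + J(-20)*v(7) = 324 + (-21*7)/(16 - 20) = 324 - 147/(-4) = 324 - ¼*(-147) = 324 + 147/4 = 1443/4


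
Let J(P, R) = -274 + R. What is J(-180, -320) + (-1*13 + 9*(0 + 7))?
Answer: -544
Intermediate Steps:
J(-180, -320) + (-1*13 + 9*(0 + 7)) = (-274 - 320) + (-1*13 + 9*(0 + 7)) = -594 + (-13 + 9*7) = -594 + (-13 + 63) = -594 + 50 = -544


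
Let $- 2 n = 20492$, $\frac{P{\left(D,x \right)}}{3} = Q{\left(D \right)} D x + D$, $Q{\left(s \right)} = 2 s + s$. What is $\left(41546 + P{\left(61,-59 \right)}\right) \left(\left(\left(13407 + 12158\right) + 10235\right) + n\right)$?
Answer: $-49424553588$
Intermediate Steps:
$Q{\left(s \right)} = 3 s$
$P{\left(D,x \right)} = 3 D + 9 x D^{2}$ ($P{\left(D,x \right)} = 3 \left(3 D D x + D\right) = 3 \left(3 D^{2} x + D\right) = 3 \left(3 x D^{2} + D\right) = 3 \left(D + 3 x D^{2}\right) = 3 D + 9 x D^{2}$)
$n = -10246$ ($n = \left(- \frac{1}{2}\right) 20492 = -10246$)
$\left(41546 + P{\left(61,-59 \right)}\right) \left(\left(\left(13407 + 12158\right) + 10235\right) + n\right) = \left(41546 + 3 \cdot 61 \left(1 + 3 \cdot 61 \left(-59\right)\right)\right) \left(\left(\left(13407 + 12158\right) + 10235\right) - 10246\right) = \left(41546 + 3 \cdot 61 \left(1 - 10797\right)\right) \left(\left(25565 + 10235\right) - 10246\right) = \left(41546 + 3 \cdot 61 \left(-10796\right)\right) \left(35800 - 10246\right) = \left(41546 - 1975668\right) 25554 = \left(-1934122\right) 25554 = -49424553588$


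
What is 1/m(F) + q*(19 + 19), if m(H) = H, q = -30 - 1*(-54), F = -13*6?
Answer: 71135/78 ≈ 911.99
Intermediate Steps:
F = -78
q = 24 (q = -30 + 54 = 24)
1/m(F) + q*(19 + 19) = 1/(-78) + 24*(19 + 19) = -1/78 + 24*38 = -1/78 + 912 = 71135/78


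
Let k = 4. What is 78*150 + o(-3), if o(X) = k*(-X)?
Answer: 11712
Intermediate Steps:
o(X) = -4*X (o(X) = 4*(-X) = -4*X)
78*150 + o(-3) = 78*150 - 4*(-3) = 11700 + 12 = 11712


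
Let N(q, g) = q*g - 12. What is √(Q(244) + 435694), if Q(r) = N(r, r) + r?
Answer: √495462 ≈ 703.89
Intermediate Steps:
N(q, g) = -12 + g*q (N(q, g) = g*q - 12 = -12 + g*q)
Q(r) = -12 + r + r² (Q(r) = (-12 + r*r) + r = (-12 + r²) + r = -12 + r + r²)
√(Q(244) + 435694) = √((-12 + 244 + 244²) + 435694) = √((-12 + 244 + 59536) + 435694) = √(59768 + 435694) = √495462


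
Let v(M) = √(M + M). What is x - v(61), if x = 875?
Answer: 875 - √122 ≈ 863.96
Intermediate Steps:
v(M) = √2*√M (v(M) = √(2*M) = √2*√M)
x - v(61) = 875 - √2*√61 = 875 - √122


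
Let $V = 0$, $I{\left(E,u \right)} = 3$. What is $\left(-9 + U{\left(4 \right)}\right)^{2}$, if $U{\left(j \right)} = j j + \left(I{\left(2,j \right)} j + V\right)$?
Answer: $361$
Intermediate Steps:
$U{\left(j \right)} = j^{2} + 3 j$ ($U{\left(j \right)} = j j + \left(3 j + 0\right) = j^{2} + 3 j$)
$\left(-9 + U{\left(4 \right)}\right)^{2} = \left(-9 + 4 \left(3 + 4\right)\right)^{2} = \left(-9 + 4 \cdot 7\right)^{2} = \left(-9 + 28\right)^{2} = 19^{2} = 361$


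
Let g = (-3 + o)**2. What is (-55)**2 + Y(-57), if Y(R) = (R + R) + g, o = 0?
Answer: 2920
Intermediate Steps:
g = 9 (g = (-3 + 0)**2 = (-3)**2 = 9)
Y(R) = 9 + 2*R (Y(R) = (R + R) + 9 = 2*R + 9 = 9 + 2*R)
(-55)**2 + Y(-57) = (-55)**2 + (9 + 2*(-57)) = 3025 + (9 - 114) = 3025 - 105 = 2920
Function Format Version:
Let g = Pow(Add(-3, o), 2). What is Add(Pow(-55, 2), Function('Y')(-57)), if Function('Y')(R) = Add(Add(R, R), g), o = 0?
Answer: 2920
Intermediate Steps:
g = 9 (g = Pow(Add(-3, 0), 2) = Pow(-3, 2) = 9)
Function('Y')(R) = Add(9, Mul(2, R)) (Function('Y')(R) = Add(Add(R, R), 9) = Add(Mul(2, R), 9) = Add(9, Mul(2, R)))
Add(Pow(-55, 2), Function('Y')(-57)) = Add(Pow(-55, 2), Add(9, Mul(2, -57))) = Add(3025, Add(9, -114)) = Add(3025, -105) = 2920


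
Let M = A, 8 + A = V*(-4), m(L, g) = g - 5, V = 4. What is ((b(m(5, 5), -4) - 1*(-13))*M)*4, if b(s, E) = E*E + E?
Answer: -2400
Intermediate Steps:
m(L, g) = -5 + g
b(s, E) = E + E**2 (b(s, E) = E**2 + E = E + E**2)
A = -24 (A = -8 + 4*(-4) = -8 - 16 = -24)
M = -24
((b(m(5, 5), -4) - 1*(-13))*M)*4 = ((-4*(1 - 4) - 1*(-13))*(-24))*4 = ((-4*(-3) + 13)*(-24))*4 = ((12 + 13)*(-24))*4 = (25*(-24))*4 = -600*4 = -2400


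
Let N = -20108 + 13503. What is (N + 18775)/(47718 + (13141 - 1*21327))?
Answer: 6085/19766 ≈ 0.30785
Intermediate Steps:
N = -6605
(N + 18775)/(47718 + (13141 - 1*21327)) = (-6605 + 18775)/(47718 + (13141 - 1*21327)) = 12170/(47718 + (13141 - 21327)) = 12170/(47718 - 8186) = 12170/39532 = 12170*(1/39532) = 6085/19766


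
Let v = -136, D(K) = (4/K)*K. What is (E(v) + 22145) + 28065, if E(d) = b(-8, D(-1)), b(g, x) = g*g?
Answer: 50274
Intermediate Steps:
D(K) = 4
b(g, x) = g²
E(d) = 64 (E(d) = (-8)² = 64)
(E(v) + 22145) + 28065 = (64 + 22145) + 28065 = 22209 + 28065 = 50274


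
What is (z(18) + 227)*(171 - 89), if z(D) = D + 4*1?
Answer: 20418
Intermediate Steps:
z(D) = 4 + D (z(D) = D + 4 = 4 + D)
(z(18) + 227)*(171 - 89) = ((4 + 18) + 227)*(171 - 89) = (22 + 227)*82 = 249*82 = 20418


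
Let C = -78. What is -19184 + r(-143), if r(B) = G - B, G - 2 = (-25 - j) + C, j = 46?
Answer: -19188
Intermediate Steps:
G = -147 (G = 2 + ((-25 - 1*46) - 78) = 2 + ((-25 - 46) - 78) = 2 + (-71 - 78) = 2 - 149 = -147)
r(B) = -147 - B
-19184 + r(-143) = -19184 + (-147 - 1*(-143)) = -19184 + (-147 + 143) = -19184 - 4 = -19188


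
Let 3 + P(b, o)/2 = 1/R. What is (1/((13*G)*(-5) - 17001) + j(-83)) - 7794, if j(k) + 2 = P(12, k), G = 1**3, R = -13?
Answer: -1730970261/221858 ≈ -7802.2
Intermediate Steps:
G = 1
P(b, o) = -80/13 (P(b, o) = -6 + 2/(-13) = -6 + 2*(-1/13) = -6 - 2/13 = -80/13)
j(k) = -106/13 (j(k) = -2 - 80/13 = -106/13)
(1/((13*G)*(-5) - 17001) + j(-83)) - 7794 = (1/((13*1)*(-5) - 17001) - 106/13) - 7794 = (1/(13*(-5) - 17001) - 106/13) - 7794 = (1/(-65 - 17001) - 106/13) - 7794 = (1/(-17066) - 106/13) - 7794 = (-1/17066 - 106/13) - 7794 = -1809009/221858 - 7794 = -1730970261/221858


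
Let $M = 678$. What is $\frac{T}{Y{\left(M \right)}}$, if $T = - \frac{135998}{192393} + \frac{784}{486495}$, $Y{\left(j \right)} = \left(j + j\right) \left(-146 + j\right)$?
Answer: $- \frac{1222435387}{1250389188238680} \approx -9.7764 \cdot 10^{-7}$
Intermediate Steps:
$Y{\left(j \right)} = 2 j \left(-146 + j\right)$
$T = - \frac{2444870774}{3466601205}$ ($T = \left(-135998\right) \frac{1}{192393} + 784 \cdot \frac{1}{486495} = - \frac{135998}{192393} + \frac{784}{486495} = - \frac{2444870774}{3466601205} \approx -0.70526$)
$\frac{T}{Y{\left(M \right)}} = - \frac{2444870774}{3466601205 \cdot 2 \cdot 678 \left(-146 + 678\right)} = - \frac{2444870774}{3466601205 \cdot 2 \cdot 678 \cdot 532} = - \frac{2444870774}{3466601205 \cdot 721392} = \left(- \frac{2444870774}{3466601205}\right) \frac{1}{721392} = - \frac{1222435387}{1250389188238680}$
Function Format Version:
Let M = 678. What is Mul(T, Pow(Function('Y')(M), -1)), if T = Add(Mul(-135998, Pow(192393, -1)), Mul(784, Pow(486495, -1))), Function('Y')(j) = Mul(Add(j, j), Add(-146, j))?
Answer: Rational(-1222435387, 1250389188238680) ≈ -9.7764e-7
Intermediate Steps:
Function('Y')(j) = Mul(2, j, Add(-146, j)) (Function('Y')(j) = Mul(Mul(2, j), Add(-146, j)) = Mul(2, j, Add(-146, j)))
T = Rational(-2444870774, 3466601205) (T = Add(Mul(-135998, Rational(1, 192393)), Mul(784, Rational(1, 486495))) = Add(Rational(-135998, 192393), Rational(784, 486495)) = Rational(-2444870774, 3466601205) ≈ -0.70526)
Mul(T, Pow(Function('Y')(M), -1)) = Mul(Rational(-2444870774, 3466601205), Pow(Mul(2, 678, Add(-146, 678)), -1)) = Mul(Rational(-2444870774, 3466601205), Pow(Mul(2, 678, 532), -1)) = Mul(Rational(-2444870774, 3466601205), Pow(721392, -1)) = Mul(Rational(-2444870774, 3466601205), Rational(1, 721392)) = Rational(-1222435387, 1250389188238680)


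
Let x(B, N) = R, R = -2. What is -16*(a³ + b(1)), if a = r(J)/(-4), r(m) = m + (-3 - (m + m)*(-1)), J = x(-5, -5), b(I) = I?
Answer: -793/4 ≈ -198.25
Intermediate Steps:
x(B, N) = -2
J = -2
r(m) = -3 + 3*m (r(m) = m + (-3 - 2*m*(-1)) = m + (-3 - (-2)*m) = m + (-3 + 2*m) = -3 + 3*m)
a = 9/4 (a = (-3 + 3*(-2))/(-4) = (-3 - 6)*(-¼) = -9*(-¼) = 9/4 ≈ 2.2500)
-16*(a³ + b(1)) = -16*((9/4)³ + 1) = -16*(729/64 + 1) = -16*793/64 = -793/4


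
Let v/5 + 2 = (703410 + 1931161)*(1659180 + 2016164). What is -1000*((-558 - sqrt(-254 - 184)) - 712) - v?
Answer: -48414772317110 + 1000*I*sqrt(438) ≈ -4.8415e+13 + 20928.0*I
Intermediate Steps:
v = 48414773587110 (v = -10 + 5*((703410 + 1931161)*(1659180 + 2016164)) = -10 + 5*(2634571*3675344) = -10 + 5*9682954717424 = -10 + 48414773587120 = 48414773587110)
-1000*((-558 - sqrt(-254 - 184)) - 712) - v = -1000*((-558 - sqrt(-254 - 184)) - 712) - 1*48414773587110 = -1000*((-558 - sqrt(-438)) - 712) - 48414773587110 = -1000*((-558 - I*sqrt(438)) - 712) - 48414773587110 = -1000*(-1270 - I*sqrt(438)) - 48414773587110 = (1270000 + 1000*I*sqrt(438)) - 48414773587110 = -48414772317110 + 1000*I*sqrt(438)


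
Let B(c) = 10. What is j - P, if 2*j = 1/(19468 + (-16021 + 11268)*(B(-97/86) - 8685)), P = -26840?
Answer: 2214393564241/82503486 ≈ 26840.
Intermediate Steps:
j = 1/82503486 (j = 1/(2*(19468 + (-16021 + 11268)*(10 - 8685))) = 1/(2*(19468 - 4753*(-8675))) = 1/(2*(19468 + 41232275)) = (½)/41251743 = (½)*(1/41251743) = 1/82503486 ≈ 1.2121e-8)
j - P = 1/82503486 - 1*(-26840) = 1/82503486 + 26840 = 2214393564241/82503486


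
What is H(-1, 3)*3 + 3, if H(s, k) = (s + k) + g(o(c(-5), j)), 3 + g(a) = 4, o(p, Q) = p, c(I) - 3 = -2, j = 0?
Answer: 12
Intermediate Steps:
c(I) = 1 (c(I) = 3 - 2 = 1)
g(a) = 1 (g(a) = -3 + 4 = 1)
H(s, k) = 1 + k + s (H(s, k) = (s + k) + 1 = (k + s) + 1 = 1 + k + s)
H(-1, 3)*3 + 3 = (1 + 3 - 1)*3 + 3 = 3*3 + 3 = 9 + 3 = 12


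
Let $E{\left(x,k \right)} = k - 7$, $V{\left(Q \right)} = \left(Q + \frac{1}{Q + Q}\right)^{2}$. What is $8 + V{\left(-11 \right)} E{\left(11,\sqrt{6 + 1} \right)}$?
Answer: $- \frac{409471}{484} + \frac{59049 \sqrt{7}}{484} \approx -523.23$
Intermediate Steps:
$V{\left(Q \right)} = \left(Q + \frac{1}{2 Q}\right)^{2}$
$E{\left(x,k \right)} = -7 + k$ ($E{\left(x,k \right)} = k - 7 = -7 + k$)
$8 + V{\left(-11 \right)} E{\left(11,\sqrt{6 + 1} \right)} = 8 + \frac{\left(1 + 2 \left(-11\right)^{2}\right)^{2}}{4 \cdot 121} \left(-7 + \sqrt{6 + 1}\right) = 8 + \frac{1}{4} \cdot \frac{1}{121} \left(1 + 2 \cdot 121\right)^{2} \left(-7 + \sqrt{7}\right) = 8 + \frac{1}{4} \cdot \frac{1}{121} \left(1 + 242\right)^{2} \left(-7 + \sqrt{7}\right) = 8 + \frac{1}{4} \cdot \frac{1}{121} \cdot 243^{2} \left(-7 + \sqrt{7}\right) = 8 + \frac{1}{4} \cdot \frac{1}{121} \cdot 59049 \left(-7 + \sqrt{7}\right) = 8 + \frac{59049 \left(-7 + \sqrt{7}\right)}{484} = 8 - \left(\frac{413343}{484} - \frac{59049 \sqrt{7}}{484}\right) = - \frac{409471}{484} + \frac{59049 \sqrt{7}}{484}$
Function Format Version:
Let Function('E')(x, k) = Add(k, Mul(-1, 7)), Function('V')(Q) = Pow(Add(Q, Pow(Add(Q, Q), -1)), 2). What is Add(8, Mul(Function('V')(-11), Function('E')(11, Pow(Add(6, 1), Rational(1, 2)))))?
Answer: Add(Rational(-409471, 484), Mul(Rational(59049, 484), Pow(7, Rational(1, 2)))) ≈ -523.23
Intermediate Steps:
Function('V')(Q) = Pow(Add(Q, Mul(Rational(1, 2), Pow(Q, -1))), 2) (Function('V')(Q) = Pow(Add(Q, Pow(Mul(2, Q), -1)), 2) = Pow(Add(Q, Mul(Rational(1, 2), Pow(Q, -1))), 2))
Function('E')(x, k) = Add(-7, k) (Function('E')(x, k) = Add(k, -7) = Add(-7, k))
Add(8, Mul(Function('V')(-11), Function('E')(11, Pow(Add(6, 1), Rational(1, 2))))) = Add(8, Mul(Mul(Rational(1, 4), Pow(-11, -2), Pow(Add(1, Mul(2, Pow(-11, 2))), 2)), Add(-7, Pow(Add(6, 1), Rational(1, 2))))) = Add(8, Mul(Mul(Rational(1, 4), Rational(1, 121), Pow(Add(1, Mul(2, 121)), 2)), Add(-7, Pow(7, Rational(1, 2))))) = Add(8, Mul(Mul(Rational(1, 4), Rational(1, 121), Pow(Add(1, 242), 2)), Add(-7, Pow(7, Rational(1, 2))))) = Add(8, Mul(Mul(Rational(1, 4), Rational(1, 121), Pow(243, 2)), Add(-7, Pow(7, Rational(1, 2))))) = Add(8, Mul(Mul(Rational(1, 4), Rational(1, 121), 59049), Add(-7, Pow(7, Rational(1, 2))))) = Add(8, Mul(Rational(59049, 484), Add(-7, Pow(7, Rational(1, 2))))) = Add(8, Add(Rational(-413343, 484), Mul(Rational(59049, 484), Pow(7, Rational(1, 2))))) = Add(Rational(-409471, 484), Mul(Rational(59049, 484), Pow(7, Rational(1, 2))))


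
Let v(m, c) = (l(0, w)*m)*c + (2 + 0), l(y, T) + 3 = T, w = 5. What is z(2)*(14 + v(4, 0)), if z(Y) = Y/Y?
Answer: 16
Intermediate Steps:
z(Y) = 1
l(y, T) = -3 + T
v(m, c) = 2 + 2*c*m (v(m, c) = ((-3 + 5)*m)*c + (2 + 0) = (2*m)*c + 2 = 2*c*m + 2 = 2 + 2*c*m)
z(2)*(14 + v(4, 0)) = 1*(14 + (2 + 2*0*4)) = 1*(14 + (2 + 0)) = 1*(14 + 2) = 1*16 = 16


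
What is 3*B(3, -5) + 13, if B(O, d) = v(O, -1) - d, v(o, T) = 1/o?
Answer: 29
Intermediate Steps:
B(O, d) = 1/O - d
3*B(3, -5) + 13 = 3*(1/3 - 1*(-5)) + 13 = 3*(1/3 + 5) + 13 = 3*(16/3) + 13 = 16 + 13 = 29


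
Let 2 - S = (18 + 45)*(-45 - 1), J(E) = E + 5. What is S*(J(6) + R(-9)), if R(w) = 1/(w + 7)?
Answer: 30450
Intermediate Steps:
J(E) = 5 + E
R(w) = 1/(7 + w)
S = 2900 (S = 2 - (18 + 45)*(-45 - 1) = 2 - 63*(-46) = 2 - 1*(-2898) = 2 + 2898 = 2900)
S*(J(6) + R(-9)) = 2900*((5 + 6) + 1/(7 - 9)) = 2900*(11 + 1/(-2)) = 2900*(11 - 1/2) = 2900*(21/2) = 30450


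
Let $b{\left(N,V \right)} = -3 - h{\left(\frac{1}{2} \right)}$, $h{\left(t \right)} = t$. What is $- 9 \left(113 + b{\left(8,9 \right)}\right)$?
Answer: $- \frac{1971}{2} \approx -985.5$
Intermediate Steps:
$b{\left(N,V \right)} = - \frac{7}{2}$ ($b{\left(N,V \right)} = -3 - \frac{1}{2} = - \frac{7}{2}$)
$- 9 \left(113 + b{\left(8,9 \right)}\right) = - 9 \left(113 - \frac{7}{2}\right) = \left(-9\right) \frac{219}{2} = - \frac{1971}{2}$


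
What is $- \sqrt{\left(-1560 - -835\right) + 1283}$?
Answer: $- 3 \sqrt{62} \approx -23.622$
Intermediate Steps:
$- \sqrt{\left(-1560 - -835\right) + 1283} = - \sqrt{\left(-1560 + 835\right) + 1283} = - \sqrt{-725 + 1283} = - \sqrt{558} = - 3 \sqrt{62}$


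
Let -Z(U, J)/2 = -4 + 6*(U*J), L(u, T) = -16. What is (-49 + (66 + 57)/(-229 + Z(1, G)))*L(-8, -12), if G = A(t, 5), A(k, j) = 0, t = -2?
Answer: 175232/221 ≈ 792.91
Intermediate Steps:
G = 0
Z(U, J) = 8 - 12*J*U (Z(U, J) = -2*(-4 + 6*(U*J)) = -2*(-4 + 6*(J*U)) = -2*(-4 + 6*J*U) = 8 - 12*J*U)
(-49 + (66 + 57)/(-229 + Z(1, G)))*L(-8, -12) = (-49 + (66 + 57)/(-229 + (8 - 12*0*1)))*(-16) = (-49 + 123/(-229 + (8 + 0)))*(-16) = (-49 + 123/(-229 + 8))*(-16) = (-49 + 123/(-221))*(-16) = (-49 + 123*(-1/221))*(-16) = (-49 - 123/221)*(-16) = -10952/221*(-16) = 175232/221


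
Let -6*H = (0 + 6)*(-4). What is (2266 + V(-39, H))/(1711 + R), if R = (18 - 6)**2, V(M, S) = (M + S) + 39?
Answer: 454/371 ≈ 1.2237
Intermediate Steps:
H = 4 (H = -(0 + 6)*(-4)/6 = -(-4) = -1/6*(-24) = 4)
V(M, S) = 39 + M + S
R = 144 (R = 12**2 = 144)
(2266 + V(-39, H))/(1711 + R) = (2266 + (39 - 39 + 4))/(1711 + 144) = (2266 + 4)/1855 = 2270*(1/1855) = 454/371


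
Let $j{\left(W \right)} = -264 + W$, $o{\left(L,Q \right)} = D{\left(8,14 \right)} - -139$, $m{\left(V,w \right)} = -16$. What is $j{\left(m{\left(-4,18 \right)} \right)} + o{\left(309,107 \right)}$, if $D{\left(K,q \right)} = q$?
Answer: $-127$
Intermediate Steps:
$o{\left(L,Q \right)} = 153$ ($o{\left(L,Q \right)} = 14 - -139 = 14 + 139 = 153$)
$j{\left(m{\left(-4,18 \right)} \right)} + o{\left(309,107 \right)} = \left(-264 - 16\right) + 153 = -280 + 153 = -127$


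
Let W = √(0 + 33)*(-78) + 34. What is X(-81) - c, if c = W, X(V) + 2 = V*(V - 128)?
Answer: 16893 + 78*√33 ≈ 17341.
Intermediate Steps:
X(V) = -2 + V*(-128 + V) (X(V) = -2 + V*(V - 128) = -2 + V*(-128 + V))
W = 34 - 78*√33 (W = √33*(-78) + 34 = -78*√33 + 34 = 34 - 78*√33 ≈ -414.08)
c = 34 - 78*√33 ≈ -414.08
X(-81) - c = (-2 + (-81)² - 128*(-81)) - (34 - 78*√33) = (-2 + 6561 + 10368) + (-34 + 78*√33) = 16927 + (-34 + 78*√33) = 16893 + 78*√33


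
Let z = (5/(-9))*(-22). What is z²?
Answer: 12100/81 ≈ 149.38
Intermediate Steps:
z = 110/9 (z = (5*(-⅑))*(-22) = -5/9*(-22) = 110/9 ≈ 12.222)
z² = (110/9)² = 12100/81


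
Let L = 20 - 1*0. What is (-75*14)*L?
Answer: -21000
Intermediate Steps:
L = 20 (L = 20 + 0 = 20)
(-75*14)*L = -75*14*20 = -25*42*20 = -1050*20 = -21000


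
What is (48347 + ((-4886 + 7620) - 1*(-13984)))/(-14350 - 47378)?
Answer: -65065/61728 ≈ -1.0541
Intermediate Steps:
(48347 + ((-4886 + 7620) - 1*(-13984)))/(-14350 - 47378) = (48347 + (2734 + 13984))/(-61728) = (48347 + 16718)*(-1/61728) = 65065*(-1/61728) = -65065/61728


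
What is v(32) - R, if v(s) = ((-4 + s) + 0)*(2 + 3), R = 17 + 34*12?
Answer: -285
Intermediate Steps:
R = 425 (R = 17 + 408 = 425)
v(s) = -20 + 5*s (v(s) = (-4 + s)*5 = -20 + 5*s)
v(32) - R = (-20 + 5*32) - 1*425 = (-20 + 160) - 425 = 140 - 425 = -285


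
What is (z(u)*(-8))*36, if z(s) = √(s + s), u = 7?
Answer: -288*√14 ≈ -1077.6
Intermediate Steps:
z(s) = √2*√s (z(s) = √(2*s) = √2*√s)
(z(u)*(-8))*36 = ((√2*√7)*(-8))*36 = (√14*(-8))*36 = -8*√14*36 = -288*√14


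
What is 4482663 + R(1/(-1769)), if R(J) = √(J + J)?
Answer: 4482663 + I*√3538/1769 ≈ 4.4827e+6 + 0.033624*I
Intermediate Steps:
R(J) = √2*√J (R(J) = √(2*J) = √2*√J)
4482663 + R(1/(-1769)) = 4482663 + √2*√(1/(-1769)) = 4482663 + √2*√(-1/1769) = 4482663 + √2*(I*√1769/1769) = 4482663 + I*√3538/1769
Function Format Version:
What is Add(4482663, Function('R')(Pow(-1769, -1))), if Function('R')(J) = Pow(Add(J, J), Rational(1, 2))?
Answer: Add(4482663, Mul(Rational(1, 1769), I, Pow(3538, Rational(1, 2)))) ≈ Add(4.4827e+6, Mul(0.033624, I))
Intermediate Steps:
Function('R')(J) = Mul(Pow(2, Rational(1, 2)), Pow(J, Rational(1, 2))) (Function('R')(J) = Pow(Mul(2, J), Rational(1, 2)) = Mul(Pow(2, Rational(1, 2)), Pow(J, Rational(1, 2))))
Add(4482663, Function('R')(Pow(-1769, -1))) = Add(4482663, Mul(Pow(2, Rational(1, 2)), Pow(Pow(-1769, -1), Rational(1, 2)))) = Add(4482663, Mul(Pow(2, Rational(1, 2)), Pow(Rational(-1, 1769), Rational(1, 2)))) = Add(4482663, Mul(Pow(2, Rational(1, 2)), Mul(Rational(1, 1769), I, Pow(1769, Rational(1, 2))))) = Add(4482663, Mul(Rational(1, 1769), I, Pow(3538, Rational(1, 2))))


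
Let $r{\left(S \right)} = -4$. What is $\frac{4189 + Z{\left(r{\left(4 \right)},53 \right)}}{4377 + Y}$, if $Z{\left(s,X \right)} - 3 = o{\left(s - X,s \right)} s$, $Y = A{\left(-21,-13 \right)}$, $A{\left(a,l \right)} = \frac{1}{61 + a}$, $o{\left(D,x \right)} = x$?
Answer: $\frac{168320}{175081} \approx 0.96138$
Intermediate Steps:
$Y = \frac{1}{40}$ ($Y = \frac{1}{61 - 21} = \frac{1}{40} \approx 0.025$)
$Z{\left(s,X \right)} = 3 + s^{2}$ ($Z{\left(s,X \right)} = 3 + s s = 3 + s^{2}$)
$\frac{4189 + Z{\left(r{\left(4 \right)},53 \right)}}{4377 + Y} = \frac{4189 + \left(3 + \left(-4\right)^{2}\right)}{4377 + \frac{1}{40}} = \frac{4189 + \left(3 + 16\right)}{\frac{175081}{40}} = \left(4189 + 19\right) \frac{40}{175081} = 4208 \cdot \frac{40}{175081} = \frac{168320}{175081}$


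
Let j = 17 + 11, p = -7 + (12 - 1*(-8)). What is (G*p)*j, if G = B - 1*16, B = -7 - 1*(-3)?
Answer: -7280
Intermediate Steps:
B = -4 (B = -7 + 3 = -4)
p = 13 (p = -7 + (12 + 8) = -7 + 20 = 13)
G = -20 (G = -4 - 1*16 = -4 - 16 = -20)
j = 28
(G*p)*j = -20*13*28 = -260*28 = -7280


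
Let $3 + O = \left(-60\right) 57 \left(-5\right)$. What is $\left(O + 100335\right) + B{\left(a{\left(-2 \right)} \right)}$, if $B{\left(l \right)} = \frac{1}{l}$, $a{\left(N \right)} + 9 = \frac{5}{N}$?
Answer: $\frac{2700934}{23} \approx 1.1743 \cdot 10^{5}$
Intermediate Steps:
$O = 17097$ ($O = -3 + \left(-60\right) 57 \left(-5\right) = -3 - -17100 = -3 + 17100 = 17097$)
$a{\left(N \right)} = -9 + \frac{5}{N}$
$\left(O + 100335\right) + B{\left(a{\left(-2 \right)} \right)} = \left(17097 + 100335\right) + \frac{1}{-9 + \frac{5}{-2}} = 117432 + \frac{1}{-9 + 5 \left(- \frac{1}{2}\right)} = 117432 + \frac{1}{-9 - \frac{5}{2}} = 117432 + \frac{1}{- \frac{23}{2}} = 117432 - \frac{2}{23} = \frac{2700934}{23}$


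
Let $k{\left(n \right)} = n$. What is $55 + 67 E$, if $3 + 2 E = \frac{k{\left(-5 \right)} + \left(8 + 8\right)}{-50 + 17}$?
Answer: $- \frac{170}{3} \approx -56.667$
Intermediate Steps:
$E = - \frac{5}{3}$ ($E = - \frac{3}{2} + \frac{\left(-5 + \left(8 + 8\right)\right) \frac{1}{-50 + 17}}{2} = - \frac{3}{2} + \frac{\left(-5 + 16\right) \frac{1}{-33}}{2} = - \frac{3}{2} + \frac{11 \left(- \frac{1}{33}\right)}{2} = - \frac{3}{2} + \frac{1}{2} \left(- \frac{1}{3}\right) = - \frac{3}{2} - \frac{1}{6} = - \frac{5}{3} \approx -1.6667$)
$55 + 67 E = 55 + 67 \left(- \frac{5}{3}\right) = 55 - \frac{335}{3} = - \frac{170}{3}$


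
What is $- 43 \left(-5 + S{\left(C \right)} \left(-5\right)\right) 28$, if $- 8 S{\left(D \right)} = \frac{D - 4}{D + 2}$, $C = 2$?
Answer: $\frac{25585}{4} \approx 6396.3$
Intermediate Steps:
$S{\left(D \right)} = - \frac{-4 + D}{8 \left(2 + D\right)}$ ($S{\left(D \right)} = - \frac{\left(D - 4\right) \frac{1}{D + 2}}{8} = - \frac{\left(-4 + D\right) \frac{1}{2 + D}}{8} = - \frac{\frac{1}{2 + D} \left(-4 + D\right)}{8} = - \frac{-4 + D}{8 \left(2 + D\right)}$)
$- 43 \left(-5 + S{\left(C \right)} \left(-5\right)\right) 28 = - 43 \left(-5 + \frac{4 - 2}{8 \left(2 + 2\right)} \left(-5\right)\right) 28 = - 43 \left(-5 + \frac{4 - 2}{8 \cdot 4} \left(-5\right)\right) 28 = - 43 \left(-5 + \frac{1}{8} \cdot \frac{1}{4} \cdot 2 \left(-5\right)\right) 28 = - 43 \left(-5 + \frac{1}{16} \left(-5\right)\right) 28 = - 43 \left(-5 - \frac{5}{16}\right) 28 = \left(-43\right) \left(- \frac{85}{16}\right) 28 = \frac{3655}{16} \cdot 28 = \frac{25585}{4}$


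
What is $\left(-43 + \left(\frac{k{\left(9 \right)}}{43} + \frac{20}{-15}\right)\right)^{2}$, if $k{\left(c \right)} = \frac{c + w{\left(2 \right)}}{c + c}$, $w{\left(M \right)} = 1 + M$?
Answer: $\frac{32684089}{16641} \approx 1964.1$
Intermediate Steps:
$k{\left(c \right)} = \frac{3 + c}{2 c}$ ($k{\left(c \right)} = \frac{c + \left(1 + 2\right)}{c + c} = \frac{c + 3}{2 c} = \left(3 + c\right) \frac{1}{2 c} = \frac{3 + c}{2 c}$)
$\left(-43 + \left(\frac{k{\left(9 \right)}}{43} + \frac{20}{-15}\right)\right)^{2} = \left(-43 + \left(\frac{\frac{1}{2} \cdot \frac{1}{9} \left(3 + 9\right)}{43} + \frac{20}{-15}\right)\right)^{2} = \left(-43 + \left(\frac{1}{2} \cdot \frac{1}{9} \cdot 12 \cdot \frac{1}{43} + 20 \left(- \frac{1}{15}\right)\right)\right)^{2} = \left(-43 + \left(\frac{2}{3} \cdot \frac{1}{43} - \frac{4}{3}\right)\right)^{2} = \left(-43 + \left(\frac{2}{129} - \frac{4}{3}\right)\right)^{2} = \left(-43 - \frac{170}{129}\right)^{2} = \left(- \frac{5717}{129}\right)^{2} = \frac{32684089}{16641}$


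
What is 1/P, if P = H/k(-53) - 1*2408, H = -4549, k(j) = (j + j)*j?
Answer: -5618/13532693 ≈ -0.00041514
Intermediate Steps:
k(j) = 2*j² (k(j) = (2*j)*j = 2*j²)
P = -13532693/5618 (P = -4549/(2*(-53)²) - 1*2408 = -4549/(2*2809) - 2408 = -4549/5618 - 2408 = -13532693/5618 ≈ -2408.8)
1/P = 1/(-13532693/5618) = -5618/13532693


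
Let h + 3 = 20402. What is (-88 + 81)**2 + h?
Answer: 20448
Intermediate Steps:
h = 20399 (h = -3 + 20402 = 20399)
(-88 + 81)**2 + h = (-88 + 81)**2 + 20399 = (-7)**2 + 20399 = 49 + 20399 = 20448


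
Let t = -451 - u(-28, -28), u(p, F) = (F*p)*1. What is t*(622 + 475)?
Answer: -1354795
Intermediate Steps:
u(p, F) = F*p
t = -1235 (t = -451 - (-28)*(-28) = -451 - 1*784 = -451 - 784 = -1235)
t*(622 + 475) = -1235*(622 + 475) = -1235*1097 = -1354795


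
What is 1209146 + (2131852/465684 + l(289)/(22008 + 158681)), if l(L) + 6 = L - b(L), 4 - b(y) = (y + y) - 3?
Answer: 25435684484530115/21035994069 ≈ 1.2092e+6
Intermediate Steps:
b(y) = 7 - 2*y (b(y) = 4 - ((y + y) - 3) = 4 - (2*y - 3) = 4 - (-3 + 2*y) = 4 + (3 - 2*y) = 7 - 2*y)
l(L) = -13 + 3*L (l(L) = -6 + (L - (7 - 2*L)) = -6 + (L + (-7 + 2*L)) = -6 + (-7 + 3*L) = -13 + 3*L)
1209146 + (2131852/465684 + l(289)/(22008 + 158681)) = 1209146 + (2131852/465684 + (-13 + 3*289)/(22008 + 158681)) = 1209146 + (2131852*(1/465684) + (-13 + 867)/180689) = 1209146 + (532963/116421 + 854*(1/180689)) = 1209146 + (532963/116421 + 854/180689) = 1209146 + 96399975041/21035994069 = 25435684484530115/21035994069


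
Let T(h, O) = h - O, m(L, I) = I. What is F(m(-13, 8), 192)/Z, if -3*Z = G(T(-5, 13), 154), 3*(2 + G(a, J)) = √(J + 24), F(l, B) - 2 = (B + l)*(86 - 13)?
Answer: -394254/71 - 65709*√178/71 ≈ -17900.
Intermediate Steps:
F(l, B) = 2 + 73*B + 73*l (F(l, B) = 2 + (B + l)*(86 - 13) = 2 + (B + l)*73 = 2 + (73*B + 73*l) = 2 + 73*B + 73*l)
G(a, J) = -2 + √(24 + J)/3 (G(a, J) = -2 + √(J + 24)/3 = -2 + √(24 + J)/3)
Z = ⅔ - √178/9 (Z = -(-2 + √(24 + 154)/3)/3 = -(-2 + √178/3)/3 = ⅔ - √178/9 ≈ -0.81574)
F(m(-13, 8), 192)/Z = (2 + 73*192 + 73*8)/(⅔ - √178/9) = (2 + 14016 + 584)/(⅔ - √178/9) = 14602/(⅔ - √178/9)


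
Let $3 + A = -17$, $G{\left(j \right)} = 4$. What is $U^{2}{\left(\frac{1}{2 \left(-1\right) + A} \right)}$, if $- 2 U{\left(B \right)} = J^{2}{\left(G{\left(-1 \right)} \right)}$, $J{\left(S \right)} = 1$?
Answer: $\frac{1}{4} \approx 0.25$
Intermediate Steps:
$A = -20$ ($A = -3 - 17 = -20$)
$U{\left(B \right)} = - \frac{1}{2}$ ($U{\left(B \right)} = - \frac{1^{2}}{2} = \left(- \frac{1}{2}\right) 1 = - \frac{1}{2}$)
$U^{2}{\left(\frac{1}{2 \left(-1\right) + A} \right)} = \left(- \frac{1}{2}\right)^{2} = \frac{1}{4}$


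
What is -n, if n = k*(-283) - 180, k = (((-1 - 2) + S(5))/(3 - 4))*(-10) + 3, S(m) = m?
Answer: 6689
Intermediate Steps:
k = 23 (k = (((-1 - 2) + 5)/(3 - 4))*(-10) + 3 = ((-3 + 5)/(-1))*(-10) + 3 = (2*(-1))*(-10) + 3 = -2*(-10) + 3 = 20 + 3 = 23)
n = -6689 (n = 23*(-283) - 180 = -6509 - 180 = -6689)
-n = -1*(-6689) = 6689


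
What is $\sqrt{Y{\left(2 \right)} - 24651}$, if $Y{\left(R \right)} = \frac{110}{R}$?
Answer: $2 i \sqrt{6149} \approx 156.83 i$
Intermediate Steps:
$\sqrt{Y{\left(2 \right)} - 24651} = \sqrt{\frac{110}{2} - 24651} = \sqrt{110 \cdot \frac{1}{2} - 24651} = \sqrt{55 - 24651} = \sqrt{-24596} = 2 i \sqrt{6149}$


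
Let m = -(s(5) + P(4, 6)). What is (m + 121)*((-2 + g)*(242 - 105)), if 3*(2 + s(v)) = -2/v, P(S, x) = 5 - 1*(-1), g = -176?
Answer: -42846202/15 ≈ -2.8564e+6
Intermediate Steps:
P(S, x) = 6 (P(S, x) = 5 + 1 = 6)
s(v) = -2 - 2/(3*v) (s(v) = -2 + (-2/v)/3 = -2 - 2/(3*v))
m = -58/15 (m = -((-2 - ⅔/5) + 6) = -((-2 - ⅔*⅕) + 6) = -((-2 - 2/15) + 6) = -(-32/15 + 6) = -1*58/15 = -58/15 ≈ -3.8667)
(m + 121)*((-2 + g)*(242 - 105)) = (-58/15 + 121)*((-2 - 176)*(242 - 105)) = 1757*(-178*137)/15 = (1757/15)*(-24386) = -42846202/15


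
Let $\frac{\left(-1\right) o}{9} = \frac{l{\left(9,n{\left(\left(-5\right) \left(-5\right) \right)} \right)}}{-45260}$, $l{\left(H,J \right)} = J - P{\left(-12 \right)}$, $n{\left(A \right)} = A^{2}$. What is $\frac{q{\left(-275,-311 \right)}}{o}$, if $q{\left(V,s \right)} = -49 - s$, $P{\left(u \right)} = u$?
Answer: $\frac{11858120}{5733} \approx 2068.4$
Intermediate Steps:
$l{\left(H,J \right)} = 12 + J$ ($l{\left(H,J \right)} = J - -12 = J + 12 = 12 + J$)
$o = \frac{5733}{45260}$ ($o = - 9 \frac{12 + \left(\left(-5\right) \left(-5\right)\right)^{2}}{-45260} = - 9 \left(12 + 25^{2}\right) \left(- \frac{1}{45260}\right) = - 9 \left(12 + 625\right) \left(- \frac{1}{45260}\right) = - 9 \cdot 637 \left(- \frac{1}{45260}\right) = \left(-9\right) \left(- \frac{637}{45260}\right) = \frac{5733}{45260} \approx 0.12667$)
$\frac{q{\left(-275,-311 \right)}}{o} = \frac{-49 - -311}{\frac{5733}{45260}} = \left(-49 + 311\right) \frac{45260}{5733} = 262 \cdot \frac{45260}{5733} = \frac{11858120}{5733}$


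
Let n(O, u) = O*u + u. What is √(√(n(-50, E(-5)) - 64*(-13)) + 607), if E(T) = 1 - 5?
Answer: √(607 + 2*√257) ≈ 25.280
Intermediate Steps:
E(T) = -4
n(O, u) = u + O*u
√(√(n(-50, E(-5)) - 64*(-13)) + 607) = √(√(-4*(1 - 50) - 64*(-13)) + 607) = √(√(-4*(-49) + 832) + 607) = √(√(196 + 832) + 607) = √(√1028 + 607) = √(2*√257 + 607) = √(607 + 2*√257)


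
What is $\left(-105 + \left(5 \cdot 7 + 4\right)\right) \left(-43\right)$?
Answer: $2838$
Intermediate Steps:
$\left(-105 + \left(5 \cdot 7 + 4\right)\right) \left(-43\right) = \left(-105 + \left(35 + 4\right)\right) \left(-43\right) = \left(-105 + 39\right) \left(-43\right) = \left(-66\right) \left(-43\right) = 2838$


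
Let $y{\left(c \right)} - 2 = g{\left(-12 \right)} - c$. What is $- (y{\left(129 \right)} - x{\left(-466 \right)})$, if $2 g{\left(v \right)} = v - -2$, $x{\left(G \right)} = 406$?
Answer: $538$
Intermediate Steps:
$g{\left(v \right)} = 1 + \frac{v}{2}$ ($g{\left(v \right)} = \frac{v - -2}{2} = \frac{v + 2}{2} = \frac{2 + v}{2} = 1 + \frac{v}{2}$)
$y{\left(c \right)} = -3 - c$ ($y{\left(c \right)} = 2 - \left(5 + c\right) = -3 - c$)
$- (y{\left(129 \right)} - x{\left(-466 \right)}) = - (\left(-3 - 129\right) - 406) = - (-132 - 406) = \left(-1\right) \left(-538\right) = 538$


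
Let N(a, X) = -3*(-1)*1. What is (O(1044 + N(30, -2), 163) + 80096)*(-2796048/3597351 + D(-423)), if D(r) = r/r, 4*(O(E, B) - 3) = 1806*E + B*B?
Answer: 597731171547/4796468 ≈ 1.2462e+5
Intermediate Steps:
N(a, X) = 3 (N(a, X) = 3*1 = 3)
O(E, B) = 3 + B²/4 + 903*E/2 (O(E, B) = 3 + (1806*E + B*B)/4 = 3 + (1806*E + B²)/4 = 3 + (B² + 1806*E)/4 = 3 + (B²/4 + 903*E/2) = 3 + B²/4 + 903*E/2)
D(r) = 1
(O(1044 + N(30, -2), 163) + 80096)*(-2796048/3597351 + D(-423)) = ((3 + (¼)*163² + 903*(1044 + 3)/2) + 80096)*(-2796048/3597351 + 1) = ((3 + (¼)*26569 + (903/2)*1047) + 80096)*(-2796048*1/3597351 + 1) = ((3 + 26569/4 + 945441/2) + 80096)*(-932016/1199117 + 1) = (1917463/4 + 80096)*(267101/1199117) = (2237847/4)*(267101/1199117) = 597731171547/4796468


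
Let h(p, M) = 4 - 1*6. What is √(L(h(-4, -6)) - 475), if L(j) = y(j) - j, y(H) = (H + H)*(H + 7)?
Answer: I*√493 ≈ 22.204*I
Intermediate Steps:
h(p, M) = -2 (h(p, M) = 4 - 6 = -2)
y(H) = 2*H*(7 + H) (y(H) = (2*H)*(7 + H) = 2*H*(7 + H))
L(j) = -j + 2*j*(7 + j) (L(j) = 2*j*(7 + j) - j = -j + 2*j*(7 + j))
√(L(h(-4, -6)) - 475) = √(-2*(13 + 2*(-2)) - 475) = √(-2*(13 - 4) - 475) = √(-2*9 - 475) = √(-18 - 475) = √(-493) = I*√493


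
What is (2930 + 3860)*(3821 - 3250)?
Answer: 3877090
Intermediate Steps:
(2930 + 3860)*(3821 - 3250) = 6790*571 = 3877090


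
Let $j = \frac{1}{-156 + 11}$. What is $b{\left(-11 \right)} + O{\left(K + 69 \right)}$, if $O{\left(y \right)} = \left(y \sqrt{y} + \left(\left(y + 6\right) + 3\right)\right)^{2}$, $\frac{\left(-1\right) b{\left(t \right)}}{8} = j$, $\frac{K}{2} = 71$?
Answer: $\frac{1369138003}{145} + 92840 \sqrt{211} \approx 1.0791 \cdot 10^{7}$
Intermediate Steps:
$K = 142$ ($K = 2 \cdot 71 = 142$)
$j = - \frac{1}{145}$ ($j = \frac{1}{-145} = - \frac{1}{145} \approx -0.0068966$)
$b{\left(t \right)} = \frac{8}{145}$ ($b{\left(t \right)} = \left(-8\right) \left(- \frac{1}{145}\right) = \frac{8}{145}$)
$O{\left(y \right)} = \left(9 + y + y^{\frac{3}{2}}\right)^{2}$ ($O{\left(y \right)} = \left(y^{\frac{3}{2}} + \left(\left(6 + y\right) + 3\right)\right)^{2} = \left(y^{\frac{3}{2}} + \left(9 + y\right)\right)^{2} = \left(9 + y + y^{\frac{3}{2}}\right)^{2}$)
$b{\left(-11 \right)} + O{\left(K + 69 \right)} = \frac{8}{145} + \left(9 + \left(142 + 69\right) + \left(142 + 69\right)^{\frac{3}{2}}\right)^{2} = \frac{8}{145} + \left(9 + 211 + 211^{\frac{3}{2}}\right)^{2} = \frac{8}{145} + \left(9 + 211 + 211 \sqrt{211}\right)^{2} = \frac{8}{145} + \left(220 + 211 \sqrt{211}\right)^{2}$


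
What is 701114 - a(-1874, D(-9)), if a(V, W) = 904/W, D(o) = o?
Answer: 6310930/9 ≈ 7.0121e+5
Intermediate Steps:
701114 - a(-1874, D(-9)) = 701114 - 904/(-9) = 701114 - 904*(-1)/9 = 701114 - 1*(-904/9) = 701114 + 904/9 = 6310930/9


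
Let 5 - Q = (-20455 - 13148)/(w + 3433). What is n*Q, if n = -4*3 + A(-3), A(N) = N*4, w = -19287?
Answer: -548004/7927 ≈ -69.131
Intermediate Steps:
A(N) = 4*N
n = -24 (n = -4*3 + 4*(-3) = -12 - 12 = -24)
Q = 45667/15854 (Q = 5 - (-20455 - 13148)/(-19287 + 3433) = 5 - (-33603)/(-15854) = 5 - (-33603)*(-1)/15854 = 5 - 1*33603/15854 = 5 - 33603/15854 = 45667/15854 ≈ 2.8805)
n*Q = -24*45667/15854 = -548004/7927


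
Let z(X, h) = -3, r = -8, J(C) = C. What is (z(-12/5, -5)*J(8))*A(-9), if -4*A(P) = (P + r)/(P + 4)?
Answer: 102/5 ≈ 20.400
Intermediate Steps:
A(P) = -(-8 + P)/(4*(4 + P)) (A(P) = -(P - 8)/(4*(P + 4)) = -(-8 + P)/(4*(4 + P)))
(z(-12/5, -5)*J(8))*A(-9) = (-3*8)*((8 - 1*(-9))/(4*(4 - 9))) = -6*(8 + 9)/(-5) = -6*(-1)*17/5 = -24*(-17/20) = 102/5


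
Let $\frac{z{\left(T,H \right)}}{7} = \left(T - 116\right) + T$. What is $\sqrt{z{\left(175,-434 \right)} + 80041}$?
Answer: $\sqrt{81679} \approx 285.8$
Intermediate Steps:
$z{\left(T,H \right)} = -812 + 14 T$ ($z{\left(T,H \right)} = 7 \left(\left(T - 116\right) + T\right) = 7 \left(\left(-116 + T\right) + T\right) = 7 \left(-116 + 2 T\right) = -812 + 14 T$)
$\sqrt{z{\left(175,-434 \right)} + 80041} = \sqrt{\left(-812 + 14 \cdot 175\right) + 80041} = \sqrt{\left(-812 + 2450\right) + 80041} = \sqrt{1638 + 80041} = \sqrt{81679}$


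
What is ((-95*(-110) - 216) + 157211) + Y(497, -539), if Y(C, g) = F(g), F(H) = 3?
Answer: 167448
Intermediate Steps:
Y(C, g) = 3
((-95*(-110) - 216) + 157211) + Y(497, -539) = ((-95*(-110) - 216) + 157211) + 3 = ((10450 - 216) + 157211) + 3 = (10234 + 157211) + 3 = 167445 + 3 = 167448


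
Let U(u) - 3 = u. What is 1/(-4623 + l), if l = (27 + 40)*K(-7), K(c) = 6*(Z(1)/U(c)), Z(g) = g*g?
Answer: -2/9447 ≈ -0.00021171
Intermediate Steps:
U(u) = 3 + u
Z(g) = g**2
K(c) = 6/(3 + c) (K(c) = 6*(1**2/(3 + c)) = 6*(1/(3 + c)) = 6/(3 + c))
l = -201/2 (l = (27 + 40)*(6/(3 - 7)) = 67*(6/(-4)) = 67*(6*(-1/4)) = 67*(-3/2) = -201/2 ≈ -100.50)
1/(-4623 + l) = 1/(-4623 - 201/2) = 1/(-9447/2) = -2/9447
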